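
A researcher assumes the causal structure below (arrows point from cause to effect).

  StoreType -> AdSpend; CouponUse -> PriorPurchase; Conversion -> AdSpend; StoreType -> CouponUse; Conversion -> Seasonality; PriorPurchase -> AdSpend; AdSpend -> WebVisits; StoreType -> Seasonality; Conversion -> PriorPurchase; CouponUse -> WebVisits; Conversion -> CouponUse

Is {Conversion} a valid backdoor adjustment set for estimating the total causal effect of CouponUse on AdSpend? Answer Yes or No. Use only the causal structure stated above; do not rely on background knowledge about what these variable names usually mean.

Backdoor paths from CouponUse to AdSpend (paths whose first edge points into CouponUse):
  P1: CouponUse <- Conversion -> PriorPurchase -> AdSpend
  P2: CouponUse <- Conversion -> AdSpend
  P3: CouponUse <- Conversion -> Seasonality <- StoreType -> AdSpend
  P4: CouponUse <- StoreType -> AdSpend
  P5: CouponUse <- StoreType -> Seasonality <- Conversion -> PriorPurchase -> AdSpend
  P6: CouponUse <- StoreType -> Seasonality <- Conversion -> AdSpend
Condition 1 (no descendant of CouponUse in the set): holds — descendants of CouponUse are {AdSpend, PriorPurchase, WebVisits}; none are in {Conversion}.
Condition 2 (every backdoor path blocked by {Conversion}):
  P1: blocked at fork node Conversion ∈ conditioning set.
  P2: blocked at fork node Conversion ∈ conditioning set.
  P3: blocked at fork node Conversion ∈ conditioning set.
  P4: open — no interior node is in the conditioning set.
  P5: blocked at collider Seasonality (neither it nor any descendant is in the conditioning set).
  P6: blocked at collider Seasonality (neither it nor any descendant is in the conditioning set).
{Conversion} does not satisfy the backdoor criterion.

No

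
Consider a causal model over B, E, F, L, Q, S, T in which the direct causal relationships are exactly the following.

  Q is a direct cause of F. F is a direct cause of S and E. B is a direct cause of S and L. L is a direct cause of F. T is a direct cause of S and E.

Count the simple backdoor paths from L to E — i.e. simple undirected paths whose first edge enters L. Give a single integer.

A backdoor path from L to E is any simple undirected path whose first edge points into L (i.e. leaves L via a parent).
Parents of L: {B}.
Enumerating:
  P1: L <- B -> S <- T -> E
  P2: L <- B -> S <- F -> E
That exhausts the simple backdoor paths. Count: 2.

2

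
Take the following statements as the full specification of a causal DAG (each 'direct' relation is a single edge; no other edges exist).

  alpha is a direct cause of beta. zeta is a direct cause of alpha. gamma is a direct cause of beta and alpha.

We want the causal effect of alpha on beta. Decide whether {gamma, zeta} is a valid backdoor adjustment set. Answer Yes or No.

Backdoor paths from alpha to beta (paths whose first edge points into alpha):
  P1: alpha <- gamma -> beta
Condition 1 (no descendant of alpha in the set): holds — descendants of alpha are {beta}; none are in {gamma, zeta}.
Condition 2 (every backdoor path blocked by {gamma, zeta}):
  P1: blocked at fork node gamma ∈ conditioning set.
{gamma, zeta} satisfies the backdoor criterion.

Yes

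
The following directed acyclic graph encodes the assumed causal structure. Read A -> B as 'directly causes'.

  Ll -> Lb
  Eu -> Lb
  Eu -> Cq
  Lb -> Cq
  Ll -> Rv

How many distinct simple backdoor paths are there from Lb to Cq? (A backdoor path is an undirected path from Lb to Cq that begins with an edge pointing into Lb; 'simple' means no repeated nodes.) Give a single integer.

A backdoor path from Lb to Cq is any simple undirected path whose first edge points into Lb (i.e. leaves Lb via a parent).
Parents of Lb: {Eu, Ll}.
Enumerating:
  P1: Lb <- Eu -> Cq
That exhausts the simple backdoor paths. Count: 1.

1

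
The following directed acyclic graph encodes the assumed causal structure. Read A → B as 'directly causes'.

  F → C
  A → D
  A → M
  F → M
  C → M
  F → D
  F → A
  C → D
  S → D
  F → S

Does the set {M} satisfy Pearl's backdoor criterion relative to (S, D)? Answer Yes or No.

No

Backdoor paths from S to D (paths whose first edge points into S):
  P1: S <- F -> A -> D
  P2: S <- F -> A -> M <- C -> D
  P3: S <- F -> C -> D
  P4: S <- F -> C -> M <- A -> D
  P5: S <- F -> D
  P6: S <- F -> M <- A -> D
  P7: S <- F -> M <- C -> D
Condition 1 (no descendant of S in the set): holds — descendants of S are {D}; none are in {M}.
Condition 2 (every backdoor path blocked by {M}):
  P1: open — no interior node is in the conditioning set.
  P2: open — collider(s) M are conditioned on (or have a conditioned descendant) and no non-collider on the path is in the set.
  P3: open — no interior node is in the conditioning set.
  P4: open — collider(s) M are conditioned on (or have a conditioned descendant) and no non-collider on the path is in the set.
  P5: open — no interior node is in the conditioning set.
  P6: open — collider(s) M are conditioned on (or have a conditioned descendant) and no non-collider on the path is in the set.
  P7: open — collider(s) M are conditioned on (or have a conditioned descendant) and no non-collider on the path is in the set.
{M} does not satisfy the backdoor criterion.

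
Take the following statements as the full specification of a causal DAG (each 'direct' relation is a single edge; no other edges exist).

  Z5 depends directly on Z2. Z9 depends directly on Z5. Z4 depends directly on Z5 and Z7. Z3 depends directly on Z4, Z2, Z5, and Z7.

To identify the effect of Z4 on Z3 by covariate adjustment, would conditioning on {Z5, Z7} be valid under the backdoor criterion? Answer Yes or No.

Backdoor paths from Z4 to Z3 (paths whose first edge points into Z4):
  P1: Z4 <- Z7 -> Z3
  P2: Z4 <- Z5 <- Z2 -> Z3
  P3: Z4 <- Z5 -> Z3
Condition 1 (no descendant of Z4 in the set): holds — descendants of Z4 are {Z3}; none are in {Z5, Z7}.
Condition 2 (every backdoor path blocked by {Z5, Z7}):
  P1: blocked at fork node Z7 ∈ conditioning set.
  P2: blocked at chain node Z5 ∈ conditioning set.
  P3: blocked at fork node Z5 ∈ conditioning set.
{Z5, Z7} satisfies the backdoor criterion.

Yes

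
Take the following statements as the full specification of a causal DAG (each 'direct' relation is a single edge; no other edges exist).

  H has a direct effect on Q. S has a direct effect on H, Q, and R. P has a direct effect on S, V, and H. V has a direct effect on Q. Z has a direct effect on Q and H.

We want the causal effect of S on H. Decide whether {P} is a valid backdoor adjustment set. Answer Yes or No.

Yes

Backdoor paths from S to H (paths whose first edge points into S):
  P1: S <- P -> V -> Q <- Z -> H
  P2: S <- P -> V -> Q <- H
  P3: S <- P -> H
Condition 1 (no descendant of S in the set): holds — descendants of S are {H, Q, R}; none are in {P}.
Condition 2 (every backdoor path blocked by {P}):
  P1: blocked at fork node P ∈ conditioning set.
  P2: blocked at fork node P ∈ conditioning set.
  P3: blocked at fork node P ∈ conditioning set.
{P} satisfies the backdoor criterion.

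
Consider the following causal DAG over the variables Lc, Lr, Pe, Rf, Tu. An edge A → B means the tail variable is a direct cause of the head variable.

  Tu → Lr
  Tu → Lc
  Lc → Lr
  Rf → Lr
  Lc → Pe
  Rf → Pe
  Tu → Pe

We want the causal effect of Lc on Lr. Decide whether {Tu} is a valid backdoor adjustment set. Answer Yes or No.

Yes

Backdoor paths from Lc to Lr (paths whose first edge points into Lc):
  P1: Lc <- Tu -> Lr
  P2: Lc <- Tu -> Pe <- Rf -> Lr
Condition 1 (no descendant of Lc in the set): holds — descendants of Lc are {Lr, Pe}; none are in {Tu}.
Condition 2 (every backdoor path blocked by {Tu}):
  P1: blocked at fork node Tu ∈ conditioning set.
  P2: blocked at fork node Tu ∈ conditioning set.
{Tu} satisfies the backdoor criterion.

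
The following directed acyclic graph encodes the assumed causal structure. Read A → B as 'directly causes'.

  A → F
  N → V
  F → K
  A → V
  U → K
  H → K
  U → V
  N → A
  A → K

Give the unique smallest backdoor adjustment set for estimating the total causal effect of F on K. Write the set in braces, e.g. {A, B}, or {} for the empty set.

Variables eligible for adjustment (non-descendants of F, excluding F and K): {A, H, N, U, V}.
Backdoor paths from F to K:
  P1: F <- A <- N -> V <- U -> K
  P2: F <- A -> K
  P3: F <- A -> V <- U -> K
The empty set is not sufficient: P2 (F <- A -> K) has no collider blocking it and no conditioned non-collider, so it is open.
Try {A}:
  P1: blocked at chain node A ∈ conditioning set.
  P2: blocked at fork node A ∈ conditioning set.
  P3: blocked at fork node A ∈ conditioning set.
{A} contains no descendant of F and blocks every backdoor path.
No other singleton works — e.g. {U} leaves P2 open — so {A} is the unique smallest valid adjustment set.

{A}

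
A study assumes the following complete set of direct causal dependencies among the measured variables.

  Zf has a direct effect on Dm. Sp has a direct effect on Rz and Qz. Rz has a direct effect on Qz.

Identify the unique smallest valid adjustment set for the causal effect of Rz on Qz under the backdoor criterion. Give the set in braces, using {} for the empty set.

{Sp}

Variables eligible for adjustment (non-descendants of Rz, excluding Rz and Qz): {Dm, Sp, Zf}.
Backdoor paths from Rz to Qz:
  P1: Rz <- Sp -> Qz
The empty set is not sufficient: P1 (Rz <- Sp -> Qz) has no collider blocking it and no conditioned non-collider, so it is open.
Try {Sp}:
  P1: blocked at fork node Sp ∈ conditioning set.
{Sp} contains no descendant of Rz and blocks every backdoor path.
No other singleton works — e.g. {Zf} leaves P1 open — so {Sp} is the unique smallest valid adjustment set.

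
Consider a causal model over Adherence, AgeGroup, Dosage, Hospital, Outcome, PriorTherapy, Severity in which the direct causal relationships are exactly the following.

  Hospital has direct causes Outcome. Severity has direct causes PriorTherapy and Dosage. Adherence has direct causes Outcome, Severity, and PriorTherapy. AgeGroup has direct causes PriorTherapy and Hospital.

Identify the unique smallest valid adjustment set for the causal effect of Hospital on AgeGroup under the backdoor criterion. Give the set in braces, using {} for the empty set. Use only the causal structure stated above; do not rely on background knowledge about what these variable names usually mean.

{}

Variables eligible for adjustment (non-descendants of Hospital, excluding Hospital and AgeGroup): {Adherence, Dosage, Outcome, PriorTherapy, Severity}.
Backdoor paths from Hospital to AgeGroup:
  P1: Hospital <- Outcome -> Adherence <- PriorTherapy -> AgeGroup
  P2: Hospital <- Outcome -> Adherence <- Severity <- PriorTherapy -> AgeGroup
Each backdoor path contains an unconditioned collider, so every path is already blocked with the empty conditioning set:
  P1: blocked at collider Adherence (neither it nor any descendant is in the conditioning set).
  P2: blocked at collider Adherence (neither it nor any descendant is in the conditioning set).
The empty set is therefore the unique smallest valid set.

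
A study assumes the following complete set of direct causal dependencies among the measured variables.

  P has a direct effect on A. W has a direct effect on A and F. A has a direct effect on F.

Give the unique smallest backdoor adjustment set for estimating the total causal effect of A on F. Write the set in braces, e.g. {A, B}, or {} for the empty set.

{W}

Variables eligible for adjustment (non-descendants of A, excluding A and F): {P, W}.
Backdoor paths from A to F:
  P1: A <- W -> F
The empty set is not sufficient: P1 (A <- W -> F) has no collider blocking it and no conditioned non-collider, so it is open.
Try {W}:
  P1: blocked at fork node W ∈ conditioning set.
{W} contains no descendant of A and blocks every backdoor path.
No other singleton works — e.g. {P} leaves P1 open — so {W} is the unique smallest valid adjustment set.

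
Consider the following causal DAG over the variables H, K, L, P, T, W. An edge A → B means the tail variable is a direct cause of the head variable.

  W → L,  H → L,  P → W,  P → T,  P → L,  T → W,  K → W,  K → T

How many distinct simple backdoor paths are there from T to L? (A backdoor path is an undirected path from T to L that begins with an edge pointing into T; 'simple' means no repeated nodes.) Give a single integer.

A backdoor path from T to L is any simple undirected path whose first edge points into T (i.e. leaves T via a parent).
Parents of T: {K, P}.
Enumerating:
  P1: T <- K -> W <- P -> L
  P2: T <- K -> W -> L
  P3: T <- P -> W -> L
  P4: T <- P -> L
That exhausts the simple backdoor paths. Count: 4.

4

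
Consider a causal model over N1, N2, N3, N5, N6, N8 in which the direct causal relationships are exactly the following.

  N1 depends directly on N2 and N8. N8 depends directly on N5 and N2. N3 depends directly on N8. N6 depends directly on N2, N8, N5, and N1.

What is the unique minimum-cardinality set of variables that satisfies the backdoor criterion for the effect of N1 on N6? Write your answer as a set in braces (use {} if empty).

{N2, N8}

Variables eligible for adjustment (non-descendants of N1, excluding N1 and N6): {N2, N3, N5, N8}.
Backdoor paths from N1 to N6:
  P1: N1 <- N2 -> N8 <- N5 -> N6
  P2: N1 <- N2 -> N8 -> N6
  P3: N1 <- N2 -> N6
  P4: N1 <- N8 <- N2 -> N6
  P5: N1 <- N8 <- N5 -> N6
  P6: N1 <- N8 -> N6
The empty set is not sufficient: P2 (N1 <- N2 -> N8 -> N6) has no collider blocking it and no conditioned non-collider, so it is open.
Try {N2, N8}:
  P1: blocked at fork node N2 ∈ conditioning set.
  P2: blocked at fork node N2 ∈ conditioning set.
  P3: blocked at fork node N2 ∈ conditioning set.
  P4: blocked at chain node N8 ∈ conditioning set.
  P5: blocked at chain node N8 ∈ conditioning set.
  P6: blocked at fork node N8 ∈ conditioning set.
{N2, N8} contains no descendant of N1 and blocks every backdoor path.
Every element of {N2, N8} is needed (dropping N2 leaves P1 open; dropping N8 leaves P5 open), so no proper subset is valid.
Among all size-2 subsets of the eligible variables, only {N2, N8} blocks every backdoor path, so it is the unique smallest valid adjustment set.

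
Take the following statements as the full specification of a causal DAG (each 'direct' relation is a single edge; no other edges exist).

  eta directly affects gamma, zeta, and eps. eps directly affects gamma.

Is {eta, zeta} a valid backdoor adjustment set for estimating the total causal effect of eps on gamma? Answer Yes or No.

Yes

Backdoor paths from eps to gamma (paths whose first edge points into eps):
  P1: eps <- eta -> gamma
Condition 1 (no descendant of eps in the set): holds — descendants of eps are {gamma}; none are in {eta, zeta}.
Condition 2 (every backdoor path blocked by {eta, zeta}):
  P1: blocked at fork node eta ∈ conditioning set.
{eta, zeta} satisfies the backdoor criterion.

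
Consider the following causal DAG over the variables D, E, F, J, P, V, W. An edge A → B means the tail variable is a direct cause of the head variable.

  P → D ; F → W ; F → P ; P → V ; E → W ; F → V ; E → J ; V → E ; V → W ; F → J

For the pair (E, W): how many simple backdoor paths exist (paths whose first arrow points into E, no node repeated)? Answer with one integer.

A backdoor path from E to W is any simple undirected path whose first edge points into E (i.e. leaves E via a parent).
Parents of E: {V}.
Enumerating:
  P1: E <- V <- F -> W
  P2: E <- V <- P <- F -> W
  P3: E <- V -> W
That exhausts the simple backdoor paths. Count: 3.

3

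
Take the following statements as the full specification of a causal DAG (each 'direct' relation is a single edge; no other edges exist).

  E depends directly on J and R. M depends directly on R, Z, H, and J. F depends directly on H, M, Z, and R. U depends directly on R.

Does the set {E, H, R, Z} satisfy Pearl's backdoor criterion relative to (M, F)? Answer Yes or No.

Yes

Backdoor paths from M to F (paths whose first edge points into M):
  P1: M <- Z -> F
  P2: M <- R -> F
  P3: M <- J -> E <- R -> F
  P4: M <- H -> F
Condition 1 (no descendant of M in the set): holds — descendants of M are {F}; none are in {E, H, R, Z}.
Condition 2 (every backdoor path blocked by {E, H, R, Z}):
  P1: blocked at fork node Z ∈ conditioning set.
  P2: blocked at fork node R ∈ conditioning set.
  P3: blocked at fork node R ∈ conditioning set.
  P4: blocked at fork node H ∈ conditioning set.
{E, H, R, Z} satisfies the backdoor criterion.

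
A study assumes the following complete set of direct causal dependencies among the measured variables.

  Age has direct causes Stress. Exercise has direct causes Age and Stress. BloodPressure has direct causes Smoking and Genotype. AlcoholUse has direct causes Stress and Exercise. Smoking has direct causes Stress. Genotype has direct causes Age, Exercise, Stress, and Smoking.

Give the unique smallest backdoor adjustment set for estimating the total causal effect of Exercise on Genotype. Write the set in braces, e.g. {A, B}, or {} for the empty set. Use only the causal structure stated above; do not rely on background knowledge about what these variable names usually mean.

Variables eligible for adjustment (non-descendants of Exercise, excluding Exercise and Genotype): {Age, Smoking, Stress}.
Backdoor paths from Exercise to Genotype:
  P1: Exercise <- Stress -> Age -> Genotype
  P2: Exercise <- Stress -> Smoking -> Genotype
  P3: Exercise <- Stress -> Smoking -> BloodPressure <- Genotype
  P4: Exercise <- Stress -> Genotype
  P5: Exercise <- Age <- Stress -> Smoking -> Genotype
  P6: Exercise <- Age <- Stress -> Smoking -> BloodPressure <- Genotype
  P7: Exercise <- Age <- Stress -> Genotype
  P8: Exercise <- Age -> Genotype
The empty set is not sufficient: P1 (Exercise <- Stress -> Age -> Genotype) has no collider blocking it and no conditioned non-collider, so it is open.
Try {Age, Stress}:
  P1: blocked at fork node Stress ∈ conditioning set.
  P2: blocked at fork node Stress ∈ conditioning set.
  P3: blocked at fork node Stress ∈ conditioning set.
  P4: blocked at fork node Stress ∈ conditioning set.
  P5: blocked at chain node Age ∈ conditioning set.
  P6: blocked at chain node Age ∈ conditioning set.
  P7: blocked at chain node Age ∈ conditioning set.
  P8: blocked at fork node Age ∈ conditioning set.
{Age, Stress} contains no descendant of Exercise and blocks every backdoor path.
Every element of {Age, Stress} is needed (dropping Age leaves P8 open; dropping Stress leaves P2 open), so no proper subset is valid.
Among all size-2 subsets of the eligible variables, only {Age, Stress} blocks every backdoor path, so it is the unique smallest valid adjustment set.

{Age, Stress}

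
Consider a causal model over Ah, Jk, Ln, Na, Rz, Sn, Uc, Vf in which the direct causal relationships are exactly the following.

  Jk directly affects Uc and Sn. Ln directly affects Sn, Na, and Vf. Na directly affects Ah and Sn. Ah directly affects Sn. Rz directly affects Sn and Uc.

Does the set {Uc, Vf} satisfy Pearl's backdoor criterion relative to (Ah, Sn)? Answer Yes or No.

Backdoor paths from Ah to Sn (paths whose first edge points into Ah):
  P1: Ah <- Na <- Ln -> Sn
  P2: Ah <- Na -> Sn
Condition 1 (no descendant of Ah in the set): holds — descendants of Ah are {Sn}; none are in {Uc, Vf}.
Condition 2 (every backdoor path blocked by {Uc, Vf}):
  P1: open — no interior node is in the conditioning set.
  P2: open — no interior node is in the conditioning set.
{Uc, Vf} does not satisfy the backdoor criterion.

No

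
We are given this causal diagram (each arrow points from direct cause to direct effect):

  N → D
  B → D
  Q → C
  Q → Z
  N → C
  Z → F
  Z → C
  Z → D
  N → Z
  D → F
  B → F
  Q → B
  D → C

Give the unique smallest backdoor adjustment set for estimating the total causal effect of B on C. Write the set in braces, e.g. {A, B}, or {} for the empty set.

Variables eligible for adjustment (non-descendants of B, excluding B and C): {N, Q, Z}.
Backdoor paths from B to C:
  P1: B <- Q -> Z <- N -> D -> C
  P2: B <- Q -> Z <- N -> C
  P3: B <- Q -> Z -> D <- N -> C
  P4: B <- Q -> Z -> D -> C
  P5: B <- Q -> Z -> C
  P6: B <- Q -> Z -> F <- D <- N -> C
  P7: B <- Q -> Z -> F <- D -> C
  P8: B <- Q -> C
The empty set is not sufficient: P4 (B <- Q -> Z -> D -> C) has no collider blocking it and no conditioned non-collider, so it is open.
Try {Q}:
  P1: blocked at fork node Q ∈ conditioning set.
  P2: blocked at fork node Q ∈ conditioning set.
  P3: blocked at fork node Q ∈ conditioning set.
  P4: blocked at fork node Q ∈ conditioning set.
  P5: blocked at fork node Q ∈ conditioning set.
  P6: blocked at fork node Q ∈ conditioning set.
  P7: blocked at fork node Q ∈ conditioning set.
  P8: blocked at fork node Q ∈ conditioning set.
{Q} contains no descendant of B and blocks every backdoor path.
No other singleton works — e.g. {N} leaves P4 open — so {Q} is the unique smallest valid adjustment set.

{Q}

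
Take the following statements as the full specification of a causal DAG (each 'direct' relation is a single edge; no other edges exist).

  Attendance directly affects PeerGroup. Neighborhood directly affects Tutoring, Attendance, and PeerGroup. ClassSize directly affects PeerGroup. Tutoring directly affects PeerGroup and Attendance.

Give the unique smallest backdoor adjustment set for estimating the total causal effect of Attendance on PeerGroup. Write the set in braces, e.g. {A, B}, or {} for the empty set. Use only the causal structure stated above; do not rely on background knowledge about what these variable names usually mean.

Variables eligible for adjustment (non-descendants of Attendance, excluding Attendance and PeerGroup): {ClassSize, Neighborhood, Tutoring}.
Backdoor paths from Attendance to PeerGroup:
  P1: Attendance <- Neighborhood -> Tutoring -> PeerGroup
  P2: Attendance <- Neighborhood -> PeerGroup
  P3: Attendance <- Tutoring <- Neighborhood -> PeerGroup
  P4: Attendance <- Tutoring -> PeerGroup
The empty set is not sufficient: P1 (Attendance <- Neighborhood -> Tutoring -> PeerGroup) has no collider blocking it and no conditioned non-collider, so it is open.
Try {Neighborhood, Tutoring}:
  P1: blocked at fork node Neighborhood ∈ conditioning set.
  P2: blocked at fork node Neighborhood ∈ conditioning set.
  P3: blocked at chain node Tutoring ∈ conditioning set.
  P4: blocked at fork node Tutoring ∈ conditioning set.
{Neighborhood, Tutoring} contains no descendant of Attendance and blocks every backdoor path.
Every element of {Neighborhood, Tutoring} is needed (dropping Neighborhood leaves P2 open; dropping Tutoring leaves P4 open), so no proper subset is valid.
Among all size-2 subsets of the eligible variables, only {Neighborhood, Tutoring} blocks every backdoor path, so it is the unique smallest valid adjustment set.

{Neighborhood, Tutoring}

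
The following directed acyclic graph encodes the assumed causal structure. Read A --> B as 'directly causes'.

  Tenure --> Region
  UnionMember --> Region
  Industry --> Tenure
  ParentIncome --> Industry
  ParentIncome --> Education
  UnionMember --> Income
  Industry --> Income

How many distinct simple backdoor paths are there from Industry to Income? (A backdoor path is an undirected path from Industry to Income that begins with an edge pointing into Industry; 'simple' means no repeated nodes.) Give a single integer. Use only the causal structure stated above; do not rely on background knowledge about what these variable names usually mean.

0

A backdoor path from Industry to Income is any simple undirected path whose first edge points into Industry (i.e. leaves Industry via a parent).
Parents of Industry: {ParentIncome}.
No simple path from any parent of Industry reaches Income without revisiting Industry, so there are no backdoor paths.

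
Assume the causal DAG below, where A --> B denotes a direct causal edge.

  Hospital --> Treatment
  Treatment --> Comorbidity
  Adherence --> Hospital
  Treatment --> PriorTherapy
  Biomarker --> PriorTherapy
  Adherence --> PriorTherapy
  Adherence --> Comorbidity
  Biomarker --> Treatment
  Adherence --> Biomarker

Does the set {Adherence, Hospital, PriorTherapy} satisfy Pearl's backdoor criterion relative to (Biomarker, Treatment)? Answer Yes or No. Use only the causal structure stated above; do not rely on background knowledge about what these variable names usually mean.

No

Backdoor paths from Biomarker to Treatment (paths whose first edge points into Biomarker):
  P1: Biomarker <- Adherence -> Hospital -> Treatment
  P2: Biomarker <- Adherence -> PriorTherapy <- Treatment
  P3: Biomarker <- Adherence -> Comorbidity <- Treatment
Condition 1 (no descendant of Biomarker in the set): FAILS — PriorTherapy is a descendant of Biomarker.
Condition 2 (every backdoor path blocked by {Adherence, Hospital, PriorTherapy}):
  P1: blocked at fork node Adherence ∈ conditioning set.
  P2: blocked at fork node Adherence ∈ conditioning set.
  P3: blocked at fork node Adherence ∈ conditioning set.
{Adherence, Hospital, PriorTherapy} does not satisfy the backdoor criterion.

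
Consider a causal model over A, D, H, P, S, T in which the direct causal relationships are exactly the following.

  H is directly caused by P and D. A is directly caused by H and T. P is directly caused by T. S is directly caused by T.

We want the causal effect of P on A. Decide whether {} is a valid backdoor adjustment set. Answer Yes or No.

No

Backdoor paths from P to A (paths whose first edge points into P):
  P1: P <- T -> A
Condition 1 (no descendant of P in the set): holds — descendants of P are {A, H}; none are in {}.
Condition 2 (every backdoor path blocked by {}):
  P1: open — no interior node is in the conditioning set.
{} does not satisfy the backdoor criterion.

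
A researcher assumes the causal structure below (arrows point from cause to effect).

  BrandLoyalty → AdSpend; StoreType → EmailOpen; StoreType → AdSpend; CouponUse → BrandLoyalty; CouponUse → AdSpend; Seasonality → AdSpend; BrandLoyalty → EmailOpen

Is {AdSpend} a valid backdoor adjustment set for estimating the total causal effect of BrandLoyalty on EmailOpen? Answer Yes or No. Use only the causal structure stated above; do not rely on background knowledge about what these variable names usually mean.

No

Backdoor paths from BrandLoyalty to EmailOpen (paths whose first edge points into BrandLoyalty):
  P1: BrandLoyalty <- CouponUse -> AdSpend <- StoreType -> EmailOpen
Condition 1 (no descendant of BrandLoyalty in the set): FAILS — AdSpend is a descendant of BrandLoyalty.
Condition 2 (every backdoor path blocked by {AdSpend}):
  P1: open — collider(s) AdSpend are conditioned on (or have a conditioned descendant) and no non-collider on the path is in the set.
{AdSpend} does not satisfy the backdoor criterion.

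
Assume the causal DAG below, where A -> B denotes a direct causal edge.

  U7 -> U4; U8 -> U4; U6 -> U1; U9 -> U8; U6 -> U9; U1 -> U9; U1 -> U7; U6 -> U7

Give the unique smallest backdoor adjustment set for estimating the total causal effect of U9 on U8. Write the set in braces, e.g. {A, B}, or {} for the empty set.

{}

Variables eligible for adjustment (non-descendants of U9, excluding U9 and U8): {U1, U6, U7}.
Backdoor paths from U9 to U8:
  P1: U9 <- U6 -> U1 -> U7 -> U4 <- U8
  P2: U9 <- U6 -> U7 -> U4 <- U8
  P3: U9 <- U1 <- U6 -> U7 -> U4 <- U8
  P4: U9 <- U1 -> U7 -> U4 <- U8
Each backdoor path contains an unconditioned collider, so every path is already blocked with the empty conditioning set:
  P1: blocked at collider U4 (neither it nor any descendant is in the conditioning set).
  P2: blocked at collider U4 (neither it nor any descendant is in the conditioning set).
  P3: blocked at collider U4 (neither it nor any descendant is in the conditioning set).
  P4: blocked at collider U4 (neither it nor any descendant is in the conditioning set).
The empty set is therefore the unique smallest valid set.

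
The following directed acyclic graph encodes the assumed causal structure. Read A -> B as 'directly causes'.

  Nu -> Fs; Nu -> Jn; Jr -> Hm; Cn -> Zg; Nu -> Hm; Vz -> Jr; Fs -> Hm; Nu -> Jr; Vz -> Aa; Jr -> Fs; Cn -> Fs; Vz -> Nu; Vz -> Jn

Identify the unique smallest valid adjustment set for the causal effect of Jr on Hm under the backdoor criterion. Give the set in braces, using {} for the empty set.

Variables eligible for adjustment (non-descendants of Jr, excluding Jr and Hm): {Aa, Cn, Jn, Nu, Vz, Zg}.
Backdoor paths from Jr to Hm:
  P1: Jr <- Vz -> Nu -> Fs -> Hm
  P2: Jr <- Vz -> Nu -> Hm
  P3: Jr <- Vz -> Jn <- Nu -> Fs -> Hm
  P4: Jr <- Vz -> Jn <- Nu -> Hm
  P5: Jr <- Nu -> Fs -> Hm
  P6: Jr <- Nu -> Hm
The empty set is not sufficient: P1 (Jr <- Vz -> Nu -> Fs -> Hm) has no collider blocking it and no conditioned non-collider, so it is open.
Try {Nu}:
  P1: blocked at chain node Nu ∈ conditioning set.
  P2: blocked at chain node Nu ∈ conditioning set.
  P3: blocked at collider Jn (neither it nor any descendant is in the conditioning set).
  P4: blocked at collider Jn (neither it nor any descendant is in the conditioning set).
  P5: blocked at fork node Nu ∈ conditioning set.
  P6: blocked at fork node Nu ∈ conditioning set.
{Nu} contains no descendant of Jr and blocks every backdoor path.
No other singleton works — e.g. {Vz} leaves P5 open — so {Nu} is the unique smallest valid adjustment set.

{Nu}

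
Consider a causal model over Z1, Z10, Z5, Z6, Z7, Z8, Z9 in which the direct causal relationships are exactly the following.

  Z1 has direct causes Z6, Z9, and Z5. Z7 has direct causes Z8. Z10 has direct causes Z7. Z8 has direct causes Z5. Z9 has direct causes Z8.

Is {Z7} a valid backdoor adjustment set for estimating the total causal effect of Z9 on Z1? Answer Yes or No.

No

Backdoor paths from Z9 to Z1 (paths whose first edge points into Z9):
  P1: Z9 <- Z8 <- Z5 -> Z1
Condition 1 (no descendant of Z9 in the set): holds — descendants of Z9 are {Z1}; none are in {Z7}.
Condition 2 (every backdoor path blocked by {Z7}):
  P1: open — no interior node is in the conditioning set.
{Z7} does not satisfy the backdoor criterion.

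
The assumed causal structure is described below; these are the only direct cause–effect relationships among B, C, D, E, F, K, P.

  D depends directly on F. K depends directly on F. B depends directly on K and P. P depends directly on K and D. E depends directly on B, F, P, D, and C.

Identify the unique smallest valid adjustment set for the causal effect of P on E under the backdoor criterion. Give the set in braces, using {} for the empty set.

{D, K}

Variables eligible for adjustment (non-descendants of P, excluding P and E): {C, D, F, K}.
Backdoor paths from P to E:
  P1: P <- K <- F -> D -> E
  P2: P <- K <- F -> E
  P3: P <- K -> B -> E
  P4: P <- D <- F -> K -> B -> E
  P5: P <- D <- F -> E
  P6: P <- D -> E
The empty set is not sufficient: P1 (P <- K <- F -> D -> E) has no collider blocking it and no conditioned non-collider, so it is open.
Try {D, K}:
  P1: blocked at chain node K ∈ conditioning set.
  P2: blocked at chain node K ∈ conditioning set.
  P3: blocked at fork node K ∈ conditioning set.
  P4: blocked at chain node D ∈ conditioning set.
  P5: blocked at chain node D ∈ conditioning set.
  P6: blocked at fork node D ∈ conditioning set.
{D, K} contains no descendant of P and blocks every backdoor path.
Every element of {D, K} is needed (dropping D leaves P5 open; dropping K leaves P2 open), so no proper subset is valid.
Among all size-2 subsets of the eligible variables, only {D, K} blocks every backdoor path, so it is the unique smallest valid adjustment set.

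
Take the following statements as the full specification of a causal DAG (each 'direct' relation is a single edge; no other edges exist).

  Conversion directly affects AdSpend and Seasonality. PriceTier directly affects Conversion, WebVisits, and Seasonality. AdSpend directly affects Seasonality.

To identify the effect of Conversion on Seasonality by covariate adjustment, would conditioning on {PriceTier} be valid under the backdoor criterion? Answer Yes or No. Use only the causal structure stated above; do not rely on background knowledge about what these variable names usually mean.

Backdoor paths from Conversion to Seasonality (paths whose first edge points into Conversion):
  P1: Conversion <- PriceTier -> Seasonality
Condition 1 (no descendant of Conversion in the set): holds — descendants of Conversion are {AdSpend, Seasonality}; none are in {PriceTier}.
Condition 2 (every backdoor path blocked by {PriceTier}):
  P1: blocked at fork node PriceTier ∈ conditioning set.
{PriceTier} satisfies the backdoor criterion.

Yes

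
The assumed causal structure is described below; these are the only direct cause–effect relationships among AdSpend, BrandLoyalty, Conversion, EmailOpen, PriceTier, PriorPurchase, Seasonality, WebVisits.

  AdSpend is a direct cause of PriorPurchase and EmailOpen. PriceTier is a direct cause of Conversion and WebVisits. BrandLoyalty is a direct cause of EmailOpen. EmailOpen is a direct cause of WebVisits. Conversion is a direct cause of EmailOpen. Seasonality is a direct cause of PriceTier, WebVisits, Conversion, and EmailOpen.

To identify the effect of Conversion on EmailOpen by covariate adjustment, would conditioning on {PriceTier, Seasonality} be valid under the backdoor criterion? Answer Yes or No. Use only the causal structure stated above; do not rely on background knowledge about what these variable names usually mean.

Backdoor paths from Conversion to EmailOpen (paths whose first edge points into Conversion):
  P1: Conversion <- Seasonality -> PriceTier -> WebVisits <- EmailOpen
  P2: Conversion <- Seasonality -> EmailOpen
  P3: Conversion <- Seasonality -> WebVisits <- EmailOpen
  P4: Conversion <- PriceTier <- Seasonality -> EmailOpen
  P5: Conversion <- PriceTier <- Seasonality -> WebVisits <- EmailOpen
  P6: Conversion <- PriceTier -> WebVisits <- Seasonality -> EmailOpen
  P7: Conversion <- PriceTier -> WebVisits <- EmailOpen
Condition 1 (no descendant of Conversion in the set): holds — descendants of Conversion are {EmailOpen, WebVisits}; none are in {PriceTier, Seasonality}.
Condition 2 (every backdoor path blocked by {PriceTier, Seasonality}):
  P1: blocked at fork node Seasonality ∈ conditioning set.
  P2: blocked at fork node Seasonality ∈ conditioning set.
  P3: blocked at fork node Seasonality ∈ conditioning set.
  P4: blocked at chain node PriceTier ∈ conditioning set.
  P5: blocked at chain node PriceTier ∈ conditioning set.
  P6: blocked at fork node PriceTier ∈ conditioning set.
  P7: blocked at fork node PriceTier ∈ conditioning set.
{PriceTier, Seasonality} satisfies the backdoor criterion.

Yes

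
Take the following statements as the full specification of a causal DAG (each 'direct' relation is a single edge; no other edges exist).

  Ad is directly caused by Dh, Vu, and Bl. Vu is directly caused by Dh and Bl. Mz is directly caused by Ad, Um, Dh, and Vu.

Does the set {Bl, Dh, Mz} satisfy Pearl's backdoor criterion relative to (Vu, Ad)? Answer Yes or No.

Backdoor paths from Vu to Ad (paths whose first edge points into Vu):
  P1: Vu <- Bl -> Ad
  P2: Vu <- Dh -> Ad
  P3: Vu <- Dh -> Mz <- Ad
Condition 1 (no descendant of Vu in the set): FAILS — Mz is a descendant of Vu.
Condition 2 (every backdoor path blocked by {Bl, Dh, Mz}):
  P1: blocked at fork node Bl ∈ conditioning set.
  P2: blocked at fork node Dh ∈ conditioning set.
  P3: blocked at fork node Dh ∈ conditioning set.
{Bl, Dh, Mz} does not satisfy the backdoor criterion.

No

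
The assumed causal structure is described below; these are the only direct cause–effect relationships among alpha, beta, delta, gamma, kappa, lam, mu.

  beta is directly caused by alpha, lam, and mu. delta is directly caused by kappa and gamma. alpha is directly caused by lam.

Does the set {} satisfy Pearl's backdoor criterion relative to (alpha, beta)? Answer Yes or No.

No

Backdoor paths from alpha to beta (paths whose first edge points into alpha):
  P1: alpha <- lam -> beta
Condition 1 (no descendant of alpha in the set): holds — descendants of alpha are {beta}; none are in {}.
Condition 2 (every backdoor path blocked by {}):
  P1: open — no interior node is in the conditioning set.
{} does not satisfy the backdoor criterion.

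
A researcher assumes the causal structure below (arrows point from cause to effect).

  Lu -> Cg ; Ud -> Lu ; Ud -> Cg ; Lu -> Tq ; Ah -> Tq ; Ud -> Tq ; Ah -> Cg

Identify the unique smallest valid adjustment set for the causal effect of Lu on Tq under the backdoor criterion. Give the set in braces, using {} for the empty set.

Variables eligible for adjustment (non-descendants of Lu, excluding Lu and Tq): {Ah, Ud}.
Backdoor paths from Lu to Tq:
  P1: Lu <- Ud -> Tq
  P2: Lu <- Ud -> Cg <- Ah -> Tq
The empty set is not sufficient: P1 (Lu <- Ud -> Tq) has no collider blocking it and no conditioned non-collider, so it is open.
Try {Ud}:
  P1: blocked at fork node Ud ∈ conditioning set.
  P2: blocked at fork node Ud ∈ conditioning set.
{Ud} contains no descendant of Lu and blocks every backdoor path.
No other singleton works — e.g. {Ah} leaves P1 open — so {Ud} is the unique smallest valid adjustment set.

{Ud}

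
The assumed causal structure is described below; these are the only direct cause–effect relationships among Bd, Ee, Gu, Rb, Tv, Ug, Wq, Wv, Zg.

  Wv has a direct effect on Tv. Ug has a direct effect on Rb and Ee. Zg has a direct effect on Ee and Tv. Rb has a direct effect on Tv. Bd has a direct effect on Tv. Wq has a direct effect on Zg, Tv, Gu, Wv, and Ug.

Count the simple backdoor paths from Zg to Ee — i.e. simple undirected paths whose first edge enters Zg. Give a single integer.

3

A backdoor path from Zg to Ee is any simple undirected path whose first edge points into Zg (i.e. leaves Zg via a parent).
Parents of Zg: {Wq}.
Enumerating:
  P1: Zg <- Wq -> Ug -> Ee
  P2: Zg <- Wq -> Wv -> Tv <- Rb <- Ug -> Ee
  P3: Zg <- Wq -> Tv <- Rb <- Ug -> Ee
That exhausts the simple backdoor paths. Count: 3.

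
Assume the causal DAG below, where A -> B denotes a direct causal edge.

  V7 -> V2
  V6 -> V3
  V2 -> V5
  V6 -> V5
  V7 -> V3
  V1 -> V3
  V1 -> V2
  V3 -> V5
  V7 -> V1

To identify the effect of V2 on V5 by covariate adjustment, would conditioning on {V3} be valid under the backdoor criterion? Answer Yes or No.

Backdoor paths from V2 to V5 (paths whose first edge points into V2):
  P1: V2 <- V7 -> V1 -> V3 <- V6 -> V5
  P2: V2 <- V7 -> V1 -> V3 -> V5
  P3: V2 <- V7 -> V3 <- V6 -> V5
  P4: V2 <- V7 -> V3 -> V5
  P5: V2 <- V1 <- V7 -> V3 <- V6 -> V5
  P6: V2 <- V1 <- V7 -> V3 -> V5
  P7: V2 <- V1 -> V3 <- V6 -> V5
  P8: V2 <- V1 -> V3 -> V5
Condition 1 (no descendant of V2 in the set): holds — descendants of V2 are {V5}; none are in {V3}.
Condition 2 (every backdoor path blocked by {V3}):
  P1: open — collider(s) V3 are conditioned on (or have a conditioned descendant) and no non-collider on the path is in the set.
  P2: blocked at chain node V3 ∈ conditioning set.
  P3: open — collider(s) V3 are conditioned on (or have a conditioned descendant) and no non-collider on the path is in the set.
  P4: blocked at chain node V3 ∈ conditioning set.
  P5: open — collider(s) V3 are conditioned on (or have a conditioned descendant) and no non-collider on the path is in the set.
  P6: blocked at chain node V3 ∈ conditioning set.
  P7: open — collider(s) V3 are conditioned on (or have a conditioned descendant) and no non-collider on the path is in the set.
  P8: blocked at chain node V3 ∈ conditioning set.
{V3} does not satisfy the backdoor criterion.

No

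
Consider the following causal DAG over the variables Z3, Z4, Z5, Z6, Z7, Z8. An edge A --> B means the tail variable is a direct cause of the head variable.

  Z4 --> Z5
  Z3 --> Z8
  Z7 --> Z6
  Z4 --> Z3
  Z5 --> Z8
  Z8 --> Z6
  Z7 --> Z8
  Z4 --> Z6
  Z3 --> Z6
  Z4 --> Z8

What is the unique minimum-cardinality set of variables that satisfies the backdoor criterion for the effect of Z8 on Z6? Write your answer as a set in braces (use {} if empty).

{Z3, Z4, Z7}

Variables eligible for adjustment (non-descendants of Z8, excluding Z8 and Z6): {Z3, Z4, Z5, Z7}.
Backdoor paths from Z8 to Z6:
  P1: Z8 <- Z4 -> Z3 -> Z6
  P2: Z8 <- Z4 -> Z6
  P3: Z8 <- Z3 <- Z4 -> Z6
  P4: Z8 <- Z3 -> Z6
  P5: Z8 <- Z5 <- Z4 -> Z3 -> Z6
  P6: Z8 <- Z5 <- Z4 -> Z6
  P7: Z8 <- Z7 -> Z6
The empty set is not sufficient: P1 (Z8 <- Z4 -> Z3 -> Z6) has no collider blocking it and no conditioned non-collider, so it is open.
Try {Z3, Z4, Z7}:
  P1: blocked at fork node Z4 ∈ conditioning set.
  P2: blocked at fork node Z4 ∈ conditioning set.
  P3: blocked at chain node Z3 ∈ conditioning set.
  P4: blocked at fork node Z3 ∈ conditioning set.
  P5: blocked at fork node Z4 ∈ conditioning set.
  P6: blocked at fork node Z4 ∈ conditioning set.
  P7: blocked at fork node Z7 ∈ conditioning set.
{Z3, Z4, Z7} contains no descendant of Z8 and blocks every backdoor path.
Every element of {Z3, Z4, Z7} is needed (dropping Z3 leaves P4 open; dropping Z4 leaves P2 open; dropping Z7 leaves P7 open), so no proper subset is valid.
Among all size-3 subsets of the eligible variables, only {Z3, Z4, Z7} blocks every backdoor path, so it is the unique smallest valid adjustment set.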